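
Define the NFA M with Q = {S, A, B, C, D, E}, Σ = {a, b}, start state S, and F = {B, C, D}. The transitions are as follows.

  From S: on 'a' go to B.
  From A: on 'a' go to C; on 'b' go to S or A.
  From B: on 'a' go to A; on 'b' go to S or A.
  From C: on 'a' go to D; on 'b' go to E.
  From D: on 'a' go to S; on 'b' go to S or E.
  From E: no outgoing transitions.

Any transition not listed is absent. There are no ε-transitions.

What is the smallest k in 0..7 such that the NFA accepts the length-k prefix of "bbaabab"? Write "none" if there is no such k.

Start in {S}.
Read 'b': S→∅; now ∅.
The set is empty and remains empty for the remaining 6 symbols.
No reachable set along the way intersects F.

none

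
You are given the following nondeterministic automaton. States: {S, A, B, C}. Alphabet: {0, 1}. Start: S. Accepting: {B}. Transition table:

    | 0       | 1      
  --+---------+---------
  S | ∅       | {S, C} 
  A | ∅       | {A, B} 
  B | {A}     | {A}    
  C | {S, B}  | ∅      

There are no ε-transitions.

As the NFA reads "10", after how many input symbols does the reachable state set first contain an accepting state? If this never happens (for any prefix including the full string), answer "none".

2

Start in {S}.
Read '1': {S} → {S, C}.
Read '0': {S, C} → {S, B}.
None of the earlier sets intersect F, but {S, B} does.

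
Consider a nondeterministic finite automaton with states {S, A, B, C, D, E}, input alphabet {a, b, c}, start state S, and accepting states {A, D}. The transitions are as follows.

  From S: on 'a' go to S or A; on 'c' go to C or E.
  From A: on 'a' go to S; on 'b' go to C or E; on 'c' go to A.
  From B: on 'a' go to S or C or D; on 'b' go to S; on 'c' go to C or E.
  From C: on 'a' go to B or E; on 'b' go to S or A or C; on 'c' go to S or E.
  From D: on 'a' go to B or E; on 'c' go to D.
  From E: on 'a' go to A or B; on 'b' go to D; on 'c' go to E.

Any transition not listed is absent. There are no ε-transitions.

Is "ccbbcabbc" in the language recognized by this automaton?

Start in {S}.
Read 'c': {S} → {C, E}.
Read 'c': {C, E} → {S, E}.
Read 'b': {S, E} → {D}.
Read 'b': {D} → ∅.
The set is empty and remains empty for the remaining 5 symbols.
The final set ∅ contains no accepting state.

No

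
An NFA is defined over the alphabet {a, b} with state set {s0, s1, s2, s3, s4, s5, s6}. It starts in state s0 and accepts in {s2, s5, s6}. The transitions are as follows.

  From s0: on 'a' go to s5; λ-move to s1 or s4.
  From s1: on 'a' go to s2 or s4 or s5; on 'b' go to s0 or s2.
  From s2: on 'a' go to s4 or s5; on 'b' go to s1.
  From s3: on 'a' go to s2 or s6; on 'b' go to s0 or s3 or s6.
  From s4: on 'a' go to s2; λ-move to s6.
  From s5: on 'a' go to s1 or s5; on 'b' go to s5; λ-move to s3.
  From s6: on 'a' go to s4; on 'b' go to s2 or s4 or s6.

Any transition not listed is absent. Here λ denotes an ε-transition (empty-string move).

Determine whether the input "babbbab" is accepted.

Yes

Start: ε-closure({s0}) = {s0, s1, s4, s6}.
Read 'b': {s0, s1, s4, s6} → {s0, s1, s2, s4, s6}.
Read 'a': {s0, s1, s2, s4, s6} → {s2, s3, s4, s5, s6}.
Read 'b': {s2, s3, s4, s5, s6} → {s0, s1, s2, s3, s4, s5, s6}.
Read 'b': {s0, s1, s2, s3, s4, s5, s6} → {s0, s1, s2, s3, s4, s5, s6}.
Read 'b': {s0, s1, s2, s3, s4, s5, s6} → {s0, s1, s2, s3, s4, s5, s6}.
Read 'a': {s0, s1, s2, s3, s4, s5, s6} → {s1, s2, s3, s4, s5, s6}.
Read 'b': {s1, s2, s3, s4, s5, s6} → {s0, s1, s2, s3, s4, s5, s6}.
The final set {s0, s1, s2, s3, s4, s5, s6} contains the accepting states s2, s5, s6.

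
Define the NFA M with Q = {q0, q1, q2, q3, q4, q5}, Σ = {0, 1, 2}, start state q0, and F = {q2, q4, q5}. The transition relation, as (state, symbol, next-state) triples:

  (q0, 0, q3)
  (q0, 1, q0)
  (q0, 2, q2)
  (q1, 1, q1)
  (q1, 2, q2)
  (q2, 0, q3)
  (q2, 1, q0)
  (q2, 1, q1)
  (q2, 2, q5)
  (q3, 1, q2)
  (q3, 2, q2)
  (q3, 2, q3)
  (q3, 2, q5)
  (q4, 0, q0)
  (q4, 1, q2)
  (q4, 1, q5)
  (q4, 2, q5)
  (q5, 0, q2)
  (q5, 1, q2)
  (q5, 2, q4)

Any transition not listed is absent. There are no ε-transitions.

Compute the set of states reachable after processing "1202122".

Start in {q0}.
Read '1': {q0} → {q0}.
Read '2': {q0} → {q2}.
Read '0': {q2} → {q3}.
Read '2': {q3} → {q2, q3, q5}.
Read '1': {q2, q3, q5} → {q0, q1, q2}.
Read '2': {q0, q1, q2} → {q2, q5}.
Read '2': {q2, q5} → {q4, q5}.

{q4, q5}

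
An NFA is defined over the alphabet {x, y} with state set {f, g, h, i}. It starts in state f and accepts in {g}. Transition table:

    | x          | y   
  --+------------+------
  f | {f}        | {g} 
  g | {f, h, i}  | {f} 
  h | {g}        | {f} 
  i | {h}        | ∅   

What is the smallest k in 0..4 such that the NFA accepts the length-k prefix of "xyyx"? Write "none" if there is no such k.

2

Start in {f}.
Read 'x': f→{f}; now {f}.
Read 'y': f→{g}; now {g}.
None of the earlier sets intersect F, but {g} does.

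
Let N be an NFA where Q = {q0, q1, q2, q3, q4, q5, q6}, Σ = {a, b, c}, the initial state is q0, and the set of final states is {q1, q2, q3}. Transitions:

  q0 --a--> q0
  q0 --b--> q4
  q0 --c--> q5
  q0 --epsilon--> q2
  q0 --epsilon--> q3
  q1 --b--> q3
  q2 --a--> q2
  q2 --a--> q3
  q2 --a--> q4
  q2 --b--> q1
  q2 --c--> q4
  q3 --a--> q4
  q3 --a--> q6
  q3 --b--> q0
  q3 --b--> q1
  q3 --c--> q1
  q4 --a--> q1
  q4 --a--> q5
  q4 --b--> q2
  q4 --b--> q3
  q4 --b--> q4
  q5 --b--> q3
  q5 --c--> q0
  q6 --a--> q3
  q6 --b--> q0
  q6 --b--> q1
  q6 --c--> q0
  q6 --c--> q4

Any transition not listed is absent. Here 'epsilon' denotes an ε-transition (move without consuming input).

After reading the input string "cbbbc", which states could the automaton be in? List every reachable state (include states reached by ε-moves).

Start: ε-closure({q0}) = {q0, q2, q3}.
Read 'c': {q0, q2, q3} → {q1, q4, q5}.
Read 'b': {q1, q4, q5} → {q2, q3, q4}.
Read 'b': {q2, q3, q4} → {q0, q1, q2, q3, q4}.
Read 'b': {q0, q1, q2, q3, q4} → {q0, q1, q2, q3, q4}.
Read 'c': {q0, q1, q2, q3, q4} → {q1, q4, q5}.

{q1, q4, q5}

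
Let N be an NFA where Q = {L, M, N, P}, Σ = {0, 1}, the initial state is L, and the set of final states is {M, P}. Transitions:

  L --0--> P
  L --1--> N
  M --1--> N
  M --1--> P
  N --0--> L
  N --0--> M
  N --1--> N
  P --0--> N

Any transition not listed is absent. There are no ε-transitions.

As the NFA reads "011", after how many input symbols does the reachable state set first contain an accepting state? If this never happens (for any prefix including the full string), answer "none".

Start in {L}.
Read '0': L→{P}; now {P}.
None of the earlier sets intersect F, but {P} does.

1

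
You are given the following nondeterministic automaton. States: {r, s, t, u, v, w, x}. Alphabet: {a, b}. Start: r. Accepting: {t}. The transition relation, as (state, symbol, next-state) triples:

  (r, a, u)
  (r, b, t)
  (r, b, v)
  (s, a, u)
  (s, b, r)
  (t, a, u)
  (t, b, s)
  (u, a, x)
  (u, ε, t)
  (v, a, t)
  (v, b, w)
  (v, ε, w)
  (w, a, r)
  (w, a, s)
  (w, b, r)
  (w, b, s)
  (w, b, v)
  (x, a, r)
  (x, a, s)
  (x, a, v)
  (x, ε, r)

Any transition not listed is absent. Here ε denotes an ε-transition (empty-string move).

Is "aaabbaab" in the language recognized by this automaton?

Start in {r}.
Read 'a': r→{u}; union {u}; ε-closure = {t, u}.
Read 'a': t→{u}, u→{x}; union {u, x}; ε-closure = {r, t, u, x}.
Read 'a': r→{u}, t→{u}, u→{x}, x→{r, s, v}; union {r, s, u, v, x}; ε-closure = {r, s, t, u, v, w, x}.
Read 'b': r→{t, v}, s→{r}, t→{s}, u→∅, v→{w}, w→{r, s, v}, x→∅; now {r, s, t, v, w}.
Read 'b': r→{t, v}, s→{r}, t→{s}, v→{w}, w→{r, s, v}; now {r, s, t, v, w}.
Read 'a': r→{u}, s→{u}, t→{u}, v→{t}, w→{r, s}; now {r, s, t, u}.
Read 'a': r→{u}, s→{u}, t→{u}, u→{x}; union {u, x}; ε-closure = {r, t, u, x}.
Read 'b': r→{t, v}, t→{s}, u→∅, x→∅; union {s, t, v}; ε-closure = {s, t, v, w}.
The final set {s, t, v, w} contains the accepting state t.

Yes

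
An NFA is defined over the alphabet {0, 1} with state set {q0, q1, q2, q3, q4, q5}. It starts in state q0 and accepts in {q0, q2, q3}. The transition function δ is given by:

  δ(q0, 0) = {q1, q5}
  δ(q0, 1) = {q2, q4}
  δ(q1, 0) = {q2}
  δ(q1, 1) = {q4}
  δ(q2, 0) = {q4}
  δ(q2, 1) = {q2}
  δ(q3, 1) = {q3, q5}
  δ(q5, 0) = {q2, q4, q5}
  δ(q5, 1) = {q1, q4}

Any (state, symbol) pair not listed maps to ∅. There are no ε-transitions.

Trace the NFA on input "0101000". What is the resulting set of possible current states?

∅

Start in {q0}.
Read '0': {q0} → {q1, q5}.
Read '1': {q1, q5} → {q1, q4}.
Read '0': {q1, q4} → {q2}.
Read '1': {q2} → {q2}.
Read '0': {q2} → {q4}.
Read '0': {q4} → ∅.
The set is empty and remains empty for the remaining 1 symbol.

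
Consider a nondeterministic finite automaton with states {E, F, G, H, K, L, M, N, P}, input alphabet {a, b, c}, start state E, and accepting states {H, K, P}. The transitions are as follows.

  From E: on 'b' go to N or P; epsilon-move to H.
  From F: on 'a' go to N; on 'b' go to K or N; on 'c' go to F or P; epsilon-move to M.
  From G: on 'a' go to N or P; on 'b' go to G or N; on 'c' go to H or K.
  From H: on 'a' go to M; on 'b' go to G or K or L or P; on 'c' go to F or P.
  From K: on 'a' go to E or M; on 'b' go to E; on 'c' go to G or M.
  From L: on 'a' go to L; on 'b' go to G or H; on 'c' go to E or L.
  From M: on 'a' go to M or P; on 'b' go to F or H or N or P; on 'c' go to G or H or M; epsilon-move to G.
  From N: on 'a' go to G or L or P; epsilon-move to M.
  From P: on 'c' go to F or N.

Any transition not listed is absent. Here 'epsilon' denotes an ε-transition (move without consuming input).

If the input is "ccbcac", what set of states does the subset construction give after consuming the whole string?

{E, F, G, H, K, L, M, N, P}

Start: ε-closure({E}) = {E, H}.
Read 'c': {E, H} → {F, G, M, P}.
Read 'c': {F, G, M, P} → {F, G, H, K, M, N, P}.
Read 'b': {F, G, H, K, M, N, P} → {E, F, G, H, K, L, M, N, P}.
Read 'c': {E, F, G, H, K, L, M, N, P} → {E, F, G, H, K, L, M, N, P}.
Read 'a': {E, F, G, H, K, L, M, N, P} → {E, G, H, L, M, N, P}.
Read 'c': {E, G, H, L, M, N, P} → {E, F, G, H, K, L, M, N, P}.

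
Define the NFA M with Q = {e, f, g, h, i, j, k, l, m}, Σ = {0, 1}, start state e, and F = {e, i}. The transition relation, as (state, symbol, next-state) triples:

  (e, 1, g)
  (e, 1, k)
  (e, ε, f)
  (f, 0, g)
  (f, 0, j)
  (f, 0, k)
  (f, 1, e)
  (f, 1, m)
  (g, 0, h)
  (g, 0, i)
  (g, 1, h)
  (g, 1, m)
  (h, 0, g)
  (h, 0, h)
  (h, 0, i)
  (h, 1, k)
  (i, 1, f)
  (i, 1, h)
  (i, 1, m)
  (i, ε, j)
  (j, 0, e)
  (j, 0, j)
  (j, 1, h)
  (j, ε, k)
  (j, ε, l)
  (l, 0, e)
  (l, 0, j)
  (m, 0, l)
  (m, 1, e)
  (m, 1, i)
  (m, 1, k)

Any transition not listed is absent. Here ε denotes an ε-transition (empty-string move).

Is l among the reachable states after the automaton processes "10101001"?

Start: ε-closure({e}) = {e, f}.
Read '1': e→{g, k}, f→{e, m}; union {e, g, k, m}; ε-closure = {e, f, g, k, m}.
Read '0': e→∅, f→{g, j, k}, g→{h, i}, k→∅, m→{l}; now {g, h, i, j, k, l}.
Read '1': g→{h, m}, h→{k}, i→{f, h, m}, j→{h}, k→∅, l→∅; now {f, h, k, m}.
Read '0': f→{g, j, k}, h→{g, h, i}, k→∅, m→{l}; now {g, h, i, j, k, l}.
Read '1': g→{h, m}, h→{k}, i→{f, h, m}, j→{h}, k→∅, l→∅; now {f, h, k, m}.
Read '0': f→{g, j, k}, h→{g, h, i}, k→∅, m→{l}; now {g, h, i, j, k, l}.
Read '0': g→{h, i}, h→{g, h, i}, i→∅, j→{e, j}, k→∅, l→{e, j}; union {e, g, h, i, j}; ε-closure = {e, f, g, h, i, j, k, l}.
Read '1': e→{g, k}, f→{e, m}, g→{h, m}, h→{k}, i→{f, h, m}, j→{h}, k→∅, l→∅; now {e, f, g, h, k, m}.
State l is not in {e, f, g, h, k, m}.

No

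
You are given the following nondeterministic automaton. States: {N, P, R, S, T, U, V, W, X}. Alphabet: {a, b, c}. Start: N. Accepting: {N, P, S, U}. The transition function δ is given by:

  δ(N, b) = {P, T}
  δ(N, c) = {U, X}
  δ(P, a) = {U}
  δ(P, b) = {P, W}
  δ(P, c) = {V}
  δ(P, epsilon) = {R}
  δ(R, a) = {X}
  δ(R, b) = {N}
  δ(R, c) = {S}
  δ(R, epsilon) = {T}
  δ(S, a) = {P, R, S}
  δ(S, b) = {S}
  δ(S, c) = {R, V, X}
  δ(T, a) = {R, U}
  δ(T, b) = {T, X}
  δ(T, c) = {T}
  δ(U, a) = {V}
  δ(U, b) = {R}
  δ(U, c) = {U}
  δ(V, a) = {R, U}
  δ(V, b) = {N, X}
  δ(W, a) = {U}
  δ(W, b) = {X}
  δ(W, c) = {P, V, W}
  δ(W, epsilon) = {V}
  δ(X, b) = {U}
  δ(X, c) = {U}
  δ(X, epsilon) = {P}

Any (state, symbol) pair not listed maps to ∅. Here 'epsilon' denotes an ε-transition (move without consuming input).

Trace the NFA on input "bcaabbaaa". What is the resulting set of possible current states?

Start in {N}.
Read 'b': {N} → {P, R, T}.
Read 'c': {P, R, T} → {S, T, V}.
Read 'a': {S, T, V} → {P, R, S, T, U}.
Read 'a': {P, R, S, T, U} → {P, R, S, T, U, V, X}.
Read 'b': {P, R, S, T, U, V, X} → {N, P, R, S, T, U, V, W, X}.
Read 'b': {N, P, R, S, T, U, V, W, X} → {N, P, R, S, T, U, V, W, X}.
Read 'a': {N, P, R, S, T, U, V, W, X} → {P, R, S, T, U, V, X}.
Read 'a': {P, R, S, T, U, V, X} → {P, R, S, T, U, V, X}.
Read 'a': {P, R, S, T, U, V, X} → {P, R, S, T, U, V, X}.

{P, R, S, T, U, V, X}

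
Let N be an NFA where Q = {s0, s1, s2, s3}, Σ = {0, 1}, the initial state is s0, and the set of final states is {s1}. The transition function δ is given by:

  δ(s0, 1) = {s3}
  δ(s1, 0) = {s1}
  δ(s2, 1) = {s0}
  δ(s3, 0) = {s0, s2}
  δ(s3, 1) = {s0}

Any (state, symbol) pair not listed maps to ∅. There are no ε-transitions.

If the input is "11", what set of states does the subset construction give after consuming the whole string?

{s0}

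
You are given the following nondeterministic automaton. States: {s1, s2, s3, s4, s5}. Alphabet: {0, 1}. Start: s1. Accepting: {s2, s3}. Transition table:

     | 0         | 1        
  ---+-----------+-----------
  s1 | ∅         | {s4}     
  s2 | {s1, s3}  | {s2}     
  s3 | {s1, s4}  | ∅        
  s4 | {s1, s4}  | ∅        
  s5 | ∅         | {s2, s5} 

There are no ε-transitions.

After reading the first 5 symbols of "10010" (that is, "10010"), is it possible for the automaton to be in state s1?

Yes

Start in {s1}.
Read '1': s1→{s4}; now {s4}.
Read '0': s4→{s1, s4}; now {s1, s4}.
Read '0': s1→∅, s4→{s1, s4}; now {s1, s4}.
Read '1': s1→{s4}, s4→∅; now {s4}.
Read '0': s4→{s1, s4}; now {s1, s4}.
State s1 is in {s1, s4}.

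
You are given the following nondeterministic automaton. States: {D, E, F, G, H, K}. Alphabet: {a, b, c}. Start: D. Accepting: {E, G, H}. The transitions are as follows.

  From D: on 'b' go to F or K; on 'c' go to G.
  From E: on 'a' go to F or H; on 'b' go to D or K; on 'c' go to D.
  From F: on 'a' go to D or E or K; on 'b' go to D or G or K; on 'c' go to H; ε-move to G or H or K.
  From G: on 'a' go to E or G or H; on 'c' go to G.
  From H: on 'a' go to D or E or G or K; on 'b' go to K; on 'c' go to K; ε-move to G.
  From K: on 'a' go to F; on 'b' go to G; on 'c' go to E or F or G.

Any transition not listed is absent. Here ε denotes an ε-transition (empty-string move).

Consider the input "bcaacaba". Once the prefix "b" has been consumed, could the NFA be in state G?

Yes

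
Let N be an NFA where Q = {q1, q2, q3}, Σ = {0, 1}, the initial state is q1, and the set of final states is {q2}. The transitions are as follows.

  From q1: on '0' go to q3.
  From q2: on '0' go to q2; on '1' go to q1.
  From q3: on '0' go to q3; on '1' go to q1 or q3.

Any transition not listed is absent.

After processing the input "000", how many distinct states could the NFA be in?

1

Start in {q1}.
Read '0': q1→{q3}; now {q3}.
Read '0': q3→{q3}; now {q3}.
Read '0': q3→{q3}; now {q3}.
That set has 1 state.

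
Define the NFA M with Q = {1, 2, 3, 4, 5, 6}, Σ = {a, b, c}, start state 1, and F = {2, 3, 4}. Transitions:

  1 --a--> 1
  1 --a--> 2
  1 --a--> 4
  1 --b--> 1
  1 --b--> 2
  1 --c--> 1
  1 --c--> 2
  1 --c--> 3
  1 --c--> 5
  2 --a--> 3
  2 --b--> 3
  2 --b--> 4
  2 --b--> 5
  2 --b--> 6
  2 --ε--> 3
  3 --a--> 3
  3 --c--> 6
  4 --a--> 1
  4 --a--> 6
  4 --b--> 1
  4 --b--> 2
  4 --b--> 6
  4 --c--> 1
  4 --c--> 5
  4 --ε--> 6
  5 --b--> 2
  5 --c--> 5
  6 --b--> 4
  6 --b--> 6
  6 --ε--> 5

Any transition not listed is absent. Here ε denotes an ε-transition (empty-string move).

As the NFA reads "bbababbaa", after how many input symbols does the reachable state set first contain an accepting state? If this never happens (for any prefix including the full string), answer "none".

Start in {1}.
Read 'b': {1} → {1, 2, 3}.
None of the earlier sets intersect F, but {1, 2, 3} does.

1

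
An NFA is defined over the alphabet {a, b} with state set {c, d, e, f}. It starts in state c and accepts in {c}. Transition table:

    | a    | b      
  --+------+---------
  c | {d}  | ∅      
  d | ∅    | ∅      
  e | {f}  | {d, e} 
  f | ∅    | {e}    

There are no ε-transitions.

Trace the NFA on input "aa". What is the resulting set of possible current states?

∅

Start in {c}.
Read 'a': {c} → {d}.
Read 'a': {d} → ∅.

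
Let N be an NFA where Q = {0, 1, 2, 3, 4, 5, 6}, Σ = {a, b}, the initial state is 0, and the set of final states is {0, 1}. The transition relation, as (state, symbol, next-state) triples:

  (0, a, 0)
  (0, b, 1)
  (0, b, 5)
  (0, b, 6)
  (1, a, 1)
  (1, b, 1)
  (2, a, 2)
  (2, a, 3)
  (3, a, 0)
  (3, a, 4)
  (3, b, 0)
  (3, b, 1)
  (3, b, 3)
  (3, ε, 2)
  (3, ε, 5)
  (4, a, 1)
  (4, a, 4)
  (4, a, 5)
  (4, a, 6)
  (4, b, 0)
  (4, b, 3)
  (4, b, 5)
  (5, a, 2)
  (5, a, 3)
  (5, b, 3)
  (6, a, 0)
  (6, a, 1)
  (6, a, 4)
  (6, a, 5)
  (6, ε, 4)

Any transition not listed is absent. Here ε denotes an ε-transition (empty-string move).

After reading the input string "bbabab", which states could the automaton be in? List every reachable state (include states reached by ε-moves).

{0, 1, 2, 3, 4, 5, 6}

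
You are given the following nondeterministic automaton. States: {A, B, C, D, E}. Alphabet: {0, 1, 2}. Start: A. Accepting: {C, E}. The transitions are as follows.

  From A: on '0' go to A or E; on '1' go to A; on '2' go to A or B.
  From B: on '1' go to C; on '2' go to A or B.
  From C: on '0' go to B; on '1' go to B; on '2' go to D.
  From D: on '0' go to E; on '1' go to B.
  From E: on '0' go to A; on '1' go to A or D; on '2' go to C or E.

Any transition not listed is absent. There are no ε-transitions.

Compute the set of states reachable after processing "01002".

Start in {A}.
Read '0': {A} → {A, E}.
Read '1': {A, E} → {A, D}.
Read '0': {A, D} → {A, E}.
Read '0': {A, E} → {A, E}.
Read '2': {A, E} → {A, B, C, E}.

{A, B, C, E}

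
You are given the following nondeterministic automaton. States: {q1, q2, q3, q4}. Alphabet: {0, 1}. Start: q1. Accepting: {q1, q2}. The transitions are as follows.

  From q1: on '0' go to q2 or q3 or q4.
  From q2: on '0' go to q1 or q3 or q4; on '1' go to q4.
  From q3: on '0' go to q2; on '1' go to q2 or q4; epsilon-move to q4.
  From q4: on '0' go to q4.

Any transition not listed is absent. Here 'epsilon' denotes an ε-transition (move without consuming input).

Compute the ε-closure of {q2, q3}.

Begin with {q2, q3}.
ε-move q3 → q4; add q4.

{q2, q3, q4}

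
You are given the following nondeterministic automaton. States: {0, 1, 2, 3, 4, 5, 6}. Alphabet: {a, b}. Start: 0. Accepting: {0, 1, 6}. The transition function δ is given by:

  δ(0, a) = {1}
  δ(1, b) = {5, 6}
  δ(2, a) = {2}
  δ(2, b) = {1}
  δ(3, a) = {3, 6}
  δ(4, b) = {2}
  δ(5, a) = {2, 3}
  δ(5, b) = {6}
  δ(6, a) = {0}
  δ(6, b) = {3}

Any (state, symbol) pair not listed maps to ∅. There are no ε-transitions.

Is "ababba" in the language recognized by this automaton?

Start in {0}.
Read 'a': 0→{1}; now {1}.
Read 'b': 1→{5, 6}; now {5, 6}.
Read 'a': 5→{2, 3}, 6→{0}; now {0, 2, 3}.
Read 'b': 0→∅, 2→{1}, 3→∅; now {1}.
Read 'b': 1→{5, 6}; now {5, 6}.
Read 'a': 5→{2, 3}, 6→{0}; now {0, 2, 3}.
The final set {0, 2, 3} contains the accepting state 0.

Yes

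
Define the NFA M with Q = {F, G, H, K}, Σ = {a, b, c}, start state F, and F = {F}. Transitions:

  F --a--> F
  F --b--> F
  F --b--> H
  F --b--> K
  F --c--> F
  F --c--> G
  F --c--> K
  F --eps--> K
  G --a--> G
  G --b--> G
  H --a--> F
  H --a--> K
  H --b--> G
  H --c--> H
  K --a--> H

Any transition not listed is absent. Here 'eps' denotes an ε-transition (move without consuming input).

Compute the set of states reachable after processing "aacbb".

{F, G, H, K}

Start: ε-closure({F}) = {F, K}.
Read 'a': {F, K} → {F, H, K}.
Read 'a': {F, H, K} → {F, H, K}.
Read 'c': {F, H, K} → {F, G, H, K}.
Read 'b': {F, G, H, K} → {F, G, H, K}.
Read 'b': {F, G, H, K} → {F, G, H, K}.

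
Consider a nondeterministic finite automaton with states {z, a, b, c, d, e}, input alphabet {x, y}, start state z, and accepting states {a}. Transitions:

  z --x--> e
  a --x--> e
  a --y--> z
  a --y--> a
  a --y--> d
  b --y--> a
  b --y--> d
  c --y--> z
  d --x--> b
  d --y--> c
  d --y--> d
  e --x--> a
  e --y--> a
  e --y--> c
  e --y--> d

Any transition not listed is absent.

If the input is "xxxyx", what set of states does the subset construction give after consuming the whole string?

Start in {z}.
Read 'x': {z} → {e}.
Read 'x': {e} → {a}.
Read 'x': {a} → {e}.
Read 'y': {e} → {a, c, d}.
Read 'x': {a, c, d} → {b, e}.

{b, e}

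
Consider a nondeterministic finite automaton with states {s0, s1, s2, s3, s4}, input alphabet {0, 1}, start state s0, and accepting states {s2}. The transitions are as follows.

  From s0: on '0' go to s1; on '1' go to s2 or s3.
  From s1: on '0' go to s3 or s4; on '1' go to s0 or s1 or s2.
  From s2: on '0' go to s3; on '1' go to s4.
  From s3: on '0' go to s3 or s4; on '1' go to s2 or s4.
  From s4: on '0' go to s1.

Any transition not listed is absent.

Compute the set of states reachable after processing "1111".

Start in {s0}.
Read '1': {s0} → {s2, s3}.
Read '1': {s2, s3} → {s2, s4}.
Read '1': {s2, s4} → {s4}.
Read '1': {s4} → ∅.

∅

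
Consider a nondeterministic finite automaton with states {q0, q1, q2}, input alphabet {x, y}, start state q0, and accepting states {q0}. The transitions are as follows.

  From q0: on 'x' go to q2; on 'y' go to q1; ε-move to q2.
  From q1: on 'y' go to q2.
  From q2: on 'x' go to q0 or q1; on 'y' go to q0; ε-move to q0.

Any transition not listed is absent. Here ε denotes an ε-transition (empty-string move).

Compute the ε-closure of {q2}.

Begin with {q2}.
ε-move q2 → q0; add q0.

{q0, q2}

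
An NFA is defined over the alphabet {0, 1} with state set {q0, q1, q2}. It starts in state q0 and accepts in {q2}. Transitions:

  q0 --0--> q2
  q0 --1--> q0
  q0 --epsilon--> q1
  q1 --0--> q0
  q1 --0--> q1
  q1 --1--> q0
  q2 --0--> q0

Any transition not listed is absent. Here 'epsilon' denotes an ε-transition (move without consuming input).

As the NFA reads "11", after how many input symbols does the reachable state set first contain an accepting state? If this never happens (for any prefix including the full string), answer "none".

Start: ε-closure({q0}) = {q0, q1}.
Read '1': q0→{q0}, q1→{q0}; union {q0}; ε-closure = {q0, q1}.
Read '1': q0→{q0}, q1→{q0}; union {q0}; ε-closure = {q0, q1}.
No reachable set along the way intersects F.

none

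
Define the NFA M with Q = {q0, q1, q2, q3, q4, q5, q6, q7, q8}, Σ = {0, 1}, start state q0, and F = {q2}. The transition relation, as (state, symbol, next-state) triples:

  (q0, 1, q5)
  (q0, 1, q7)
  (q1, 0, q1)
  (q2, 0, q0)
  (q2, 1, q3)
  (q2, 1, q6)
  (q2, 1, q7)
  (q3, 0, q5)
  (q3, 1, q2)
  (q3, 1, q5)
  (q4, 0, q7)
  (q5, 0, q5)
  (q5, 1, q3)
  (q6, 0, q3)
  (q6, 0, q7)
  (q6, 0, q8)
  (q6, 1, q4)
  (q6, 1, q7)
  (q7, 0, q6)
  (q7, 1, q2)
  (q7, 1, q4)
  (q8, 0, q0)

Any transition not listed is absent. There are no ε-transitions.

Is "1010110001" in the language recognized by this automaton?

Yes

Start in {q0}.
Read '1': q0→{q5, q7}; now {q5, q7}.
Read '0': q5→{q5}, q7→{q6}; now {q5, q6}.
Read '1': q5→{q3}, q6→{q4, q7}; now {q3, q4, q7}.
Read '0': q3→{q5}, q4→{q7}, q7→{q6}; now {q5, q6, q7}.
Read '1': q5→{q3}, q6→{q4, q7}, q7→{q2, q4}; now {q2, q3, q4, q7}.
Read '1': q2→{q3, q6, q7}, q3→{q2, q5}, q4→∅, q7→{q2, q4}; now {q2, q3, q4, q5, q6, q7}.
Read '0': q2→{q0}, q3→{q5}, q4→{q7}, q5→{q5}, q6→{q3, q7, q8}, q7→{q6}; now {q0, q3, q5, q6, q7, q8}.
Read '0': q0→∅, q3→{q5}, q5→{q5}, q6→{q3, q7, q8}, q7→{q6}, q8→{q0}; now {q0, q3, q5, q6, q7, q8}.
Read '0': q0→∅, q3→{q5}, q5→{q5}, q6→{q3, q7, q8}, q7→{q6}, q8→{q0}; now {q0, q3, q5, q6, q7, q8}.
Read '1': q0→{q5, q7}, q3→{q2, q5}, q5→{q3}, q6→{q4, q7}, q7→{q2, q4}, q8→∅; now {q2, q3, q4, q5, q7}.
The final set {q2, q3, q4, q5, q7} contains the accepting state q2.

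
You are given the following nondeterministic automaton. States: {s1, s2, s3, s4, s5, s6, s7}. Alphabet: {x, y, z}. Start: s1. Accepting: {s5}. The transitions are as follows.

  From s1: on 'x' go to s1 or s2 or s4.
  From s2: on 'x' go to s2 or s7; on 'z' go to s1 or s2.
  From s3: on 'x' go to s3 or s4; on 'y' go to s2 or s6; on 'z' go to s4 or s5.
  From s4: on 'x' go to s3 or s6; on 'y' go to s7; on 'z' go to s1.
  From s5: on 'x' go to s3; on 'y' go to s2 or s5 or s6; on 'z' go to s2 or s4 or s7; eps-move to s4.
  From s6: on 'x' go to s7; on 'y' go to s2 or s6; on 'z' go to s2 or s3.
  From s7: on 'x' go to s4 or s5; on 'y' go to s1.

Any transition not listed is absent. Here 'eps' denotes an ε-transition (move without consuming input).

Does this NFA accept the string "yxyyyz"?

No

Start in {s1}.
Read 'y': s1→∅; now ∅.
The set is empty and remains empty for the remaining 5 symbols.
The final set ∅ contains no accepting state.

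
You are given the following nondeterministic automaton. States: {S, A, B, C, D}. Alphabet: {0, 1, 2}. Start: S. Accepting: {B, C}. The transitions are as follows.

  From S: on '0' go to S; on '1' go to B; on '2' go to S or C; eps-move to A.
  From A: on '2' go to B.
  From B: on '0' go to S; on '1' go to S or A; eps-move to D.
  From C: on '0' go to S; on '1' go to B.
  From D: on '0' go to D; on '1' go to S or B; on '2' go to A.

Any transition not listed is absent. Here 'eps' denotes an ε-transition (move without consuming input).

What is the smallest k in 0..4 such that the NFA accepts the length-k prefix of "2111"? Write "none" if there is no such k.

1

Start: ε-closure({S}) = {S, A}.
Read '2': {S, A} → {S, A, B, C, D}.
None of the earlier sets intersect F, but {S, A, B, C, D} does.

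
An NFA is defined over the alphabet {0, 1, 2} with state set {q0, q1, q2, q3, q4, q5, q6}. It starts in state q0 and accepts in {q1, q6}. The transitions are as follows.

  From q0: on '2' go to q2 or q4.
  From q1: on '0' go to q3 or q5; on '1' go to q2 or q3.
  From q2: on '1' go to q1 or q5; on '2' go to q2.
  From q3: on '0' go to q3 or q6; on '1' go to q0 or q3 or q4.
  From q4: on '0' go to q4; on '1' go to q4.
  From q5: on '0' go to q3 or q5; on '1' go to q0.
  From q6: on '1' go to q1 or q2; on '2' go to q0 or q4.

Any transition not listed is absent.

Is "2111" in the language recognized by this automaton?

Start in {q0}.
Read '2': {q0} → {q2, q4}.
Read '1': {q2, q4} → {q1, q4, q5}.
Read '1': {q1, q4, q5} → {q0, q2, q3, q4}.
Read '1': {q0, q2, q3, q4} → {q0, q1, q3, q4, q5}.
The final set {q0, q1, q3, q4, q5} contains the accepting state q1.

Yes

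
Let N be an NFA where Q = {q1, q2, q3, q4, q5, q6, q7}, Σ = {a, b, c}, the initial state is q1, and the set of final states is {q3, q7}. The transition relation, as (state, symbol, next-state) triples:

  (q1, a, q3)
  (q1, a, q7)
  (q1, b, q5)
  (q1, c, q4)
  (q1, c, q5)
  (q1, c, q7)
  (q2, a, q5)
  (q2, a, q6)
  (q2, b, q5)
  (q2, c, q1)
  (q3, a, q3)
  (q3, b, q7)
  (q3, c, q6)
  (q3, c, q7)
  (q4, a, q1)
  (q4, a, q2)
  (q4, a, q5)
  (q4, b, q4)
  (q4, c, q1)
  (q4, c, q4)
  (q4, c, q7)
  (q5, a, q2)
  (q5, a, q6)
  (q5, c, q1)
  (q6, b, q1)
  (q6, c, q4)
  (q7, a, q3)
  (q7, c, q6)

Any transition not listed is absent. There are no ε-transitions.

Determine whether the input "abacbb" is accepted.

Start in {q1}.
Read 'a': q1→{q3, q7}; now {q3, q7}.
Read 'b': q3→{q7}, q7→∅; now {q7}.
Read 'a': q7→{q3}; now {q3}.
Read 'c': q3→{q6, q7}; now {q6, q7}.
Read 'b': q6→{q1}, q7→∅; now {q1}.
Read 'b': q1→{q5}; now {q5}.
The final set {q5} contains no accepting state.

No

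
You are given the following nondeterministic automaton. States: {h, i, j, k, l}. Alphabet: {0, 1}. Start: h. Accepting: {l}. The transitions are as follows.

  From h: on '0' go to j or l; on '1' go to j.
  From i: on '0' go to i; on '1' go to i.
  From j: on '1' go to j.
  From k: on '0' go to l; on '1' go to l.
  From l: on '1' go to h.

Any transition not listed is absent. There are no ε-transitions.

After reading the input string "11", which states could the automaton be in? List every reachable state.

{j}

Start in {h}.
Read '1': h→{j}; now {j}.
Read '1': j→{j}; now {j}.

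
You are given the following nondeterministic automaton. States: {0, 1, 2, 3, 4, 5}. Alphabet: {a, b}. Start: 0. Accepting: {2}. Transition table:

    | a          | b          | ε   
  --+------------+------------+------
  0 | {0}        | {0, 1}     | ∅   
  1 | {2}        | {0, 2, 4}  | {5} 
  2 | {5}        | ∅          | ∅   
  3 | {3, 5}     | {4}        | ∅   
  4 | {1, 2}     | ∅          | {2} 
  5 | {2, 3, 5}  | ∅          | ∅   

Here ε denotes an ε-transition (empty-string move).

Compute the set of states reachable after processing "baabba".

Start in {0}.
Read 'b': 0→{0, 1}; union {0, 1}; ε-closure = {0, 1, 5}.
Read 'a': 0→{0}, 1→{2}, 5→{2, 3, 5}; now {0, 2, 3, 5}.
Read 'a': 0→{0}, 2→{5}, 3→{3, 5}, 5→{2, 3, 5}; now {0, 2, 3, 5}.
Read 'b': 0→{0, 1}, 2→∅, 3→{4}, 5→∅; union {0, 1, 4}; ε-closure = {0, 1, 2, 4, 5}.
Read 'b': 0→{0, 1}, 1→{0, 2, 4}, 2→∅, 4→∅, 5→∅; union {0, 1, 2, 4}; ε-closure = {0, 1, 2, 4, 5}.
Read 'a': 0→{0}, 1→{2}, 2→{5}, 4→{1, 2}, 5→{2, 3, 5}; now {0, 1, 2, 3, 5}.

{0, 1, 2, 3, 5}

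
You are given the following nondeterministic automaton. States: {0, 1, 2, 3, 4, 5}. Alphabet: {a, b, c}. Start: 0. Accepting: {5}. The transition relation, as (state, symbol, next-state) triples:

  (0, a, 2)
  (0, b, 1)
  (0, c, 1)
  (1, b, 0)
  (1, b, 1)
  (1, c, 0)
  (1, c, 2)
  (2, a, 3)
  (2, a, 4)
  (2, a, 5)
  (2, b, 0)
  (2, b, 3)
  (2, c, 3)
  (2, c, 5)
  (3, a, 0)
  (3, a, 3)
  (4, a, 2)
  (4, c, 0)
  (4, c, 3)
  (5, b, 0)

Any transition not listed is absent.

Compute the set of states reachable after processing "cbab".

Start in {0}.
Read 'c': 0→{1}; now {1}.
Read 'b': 1→{0, 1}; now {0, 1}.
Read 'a': 0→{2}, 1→∅; now {2}.
Read 'b': 2→{0, 3}; now {0, 3}.

{0, 3}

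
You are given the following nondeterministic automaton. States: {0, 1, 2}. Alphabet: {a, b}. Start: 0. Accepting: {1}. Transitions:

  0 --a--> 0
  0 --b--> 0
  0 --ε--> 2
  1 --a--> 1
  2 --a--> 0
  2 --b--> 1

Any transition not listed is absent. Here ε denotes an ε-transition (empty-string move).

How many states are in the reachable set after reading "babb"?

3

Start: ε-closure({0}) = {0, 2}.
Read 'b': {0, 2} → {0, 1, 2}.
Read 'a': {0, 1, 2} → {0, 1, 2}.
Read 'b': {0, 1, 2} → {0, 1, 2}.
Read 'b': {0, 1, 2} → {0, 1, 2}.
That set has 3 states.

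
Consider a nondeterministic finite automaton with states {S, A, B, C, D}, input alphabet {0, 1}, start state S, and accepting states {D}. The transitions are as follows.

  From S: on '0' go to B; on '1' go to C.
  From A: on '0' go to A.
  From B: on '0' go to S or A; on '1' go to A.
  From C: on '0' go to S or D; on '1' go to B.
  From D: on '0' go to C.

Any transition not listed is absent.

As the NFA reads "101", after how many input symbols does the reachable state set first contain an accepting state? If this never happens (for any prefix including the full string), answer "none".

Start in {S}.
Read '1': {S} → {C}.
Read '0': {C} → {S, D}.
None of the earlier sets intersect F, but {S, D} does.

2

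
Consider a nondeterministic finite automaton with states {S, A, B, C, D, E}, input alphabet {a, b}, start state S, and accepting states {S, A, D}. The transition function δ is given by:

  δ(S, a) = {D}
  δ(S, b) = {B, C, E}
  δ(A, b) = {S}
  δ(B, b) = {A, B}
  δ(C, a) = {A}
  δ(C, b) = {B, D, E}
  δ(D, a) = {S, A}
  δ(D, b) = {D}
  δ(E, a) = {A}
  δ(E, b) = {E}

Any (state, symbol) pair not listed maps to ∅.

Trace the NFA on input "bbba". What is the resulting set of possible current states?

{S, A, D}

Start in {S}.
Read 'b': {S} → {B, C, E}.
Read 'b': {B, C, E} → {A, B, D, E}.
Read 'b': {A, B, D, E} → {S, A, B, D, E}.
Read 'a': {S, A, B, D, E} → {S, A, D}.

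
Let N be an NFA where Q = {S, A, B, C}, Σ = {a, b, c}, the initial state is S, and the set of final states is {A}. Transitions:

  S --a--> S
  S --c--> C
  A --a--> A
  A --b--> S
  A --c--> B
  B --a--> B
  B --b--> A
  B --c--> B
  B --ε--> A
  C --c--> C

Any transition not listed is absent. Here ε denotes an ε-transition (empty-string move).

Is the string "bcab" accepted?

Start in {S}.
Read 'b': {S} → ∅.
The set is empty and remains empty for the remaining 3 symbols.
The final set ∅ contains no accepting state.

No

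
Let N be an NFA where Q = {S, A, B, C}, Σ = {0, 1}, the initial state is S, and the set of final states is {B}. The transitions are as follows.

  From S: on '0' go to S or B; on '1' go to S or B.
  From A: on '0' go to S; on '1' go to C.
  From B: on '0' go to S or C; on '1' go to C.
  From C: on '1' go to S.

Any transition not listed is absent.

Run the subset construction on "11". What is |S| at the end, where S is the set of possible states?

3

Start in {S}.
Read '1': {S} → {S, B}.
Read '1': {S, B} → {S, B, C}.
That set has 3 states.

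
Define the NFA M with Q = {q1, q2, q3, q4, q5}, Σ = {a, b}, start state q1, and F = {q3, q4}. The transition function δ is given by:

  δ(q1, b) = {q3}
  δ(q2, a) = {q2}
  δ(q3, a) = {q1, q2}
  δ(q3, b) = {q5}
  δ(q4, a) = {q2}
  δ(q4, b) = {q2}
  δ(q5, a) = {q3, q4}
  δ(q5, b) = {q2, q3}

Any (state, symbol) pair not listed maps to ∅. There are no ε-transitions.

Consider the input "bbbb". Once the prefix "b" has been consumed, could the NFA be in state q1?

Start in {q1}.
Read 'b': q1→{q3}; now {q3}.
State q1 is not in {q3}.

No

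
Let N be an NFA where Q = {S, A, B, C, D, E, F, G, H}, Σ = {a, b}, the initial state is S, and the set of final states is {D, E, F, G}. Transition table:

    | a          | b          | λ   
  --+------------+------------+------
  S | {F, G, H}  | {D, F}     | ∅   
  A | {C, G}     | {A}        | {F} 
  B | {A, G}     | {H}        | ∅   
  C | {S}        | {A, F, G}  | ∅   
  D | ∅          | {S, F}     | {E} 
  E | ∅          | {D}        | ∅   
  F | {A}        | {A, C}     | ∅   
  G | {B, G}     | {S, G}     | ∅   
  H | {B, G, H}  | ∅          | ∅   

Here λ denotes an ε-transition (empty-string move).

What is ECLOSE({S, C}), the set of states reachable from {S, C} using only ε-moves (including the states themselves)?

{S, C}

Begin with {S, C}.
No ε-moves leave this set, so the closure equals the set itself.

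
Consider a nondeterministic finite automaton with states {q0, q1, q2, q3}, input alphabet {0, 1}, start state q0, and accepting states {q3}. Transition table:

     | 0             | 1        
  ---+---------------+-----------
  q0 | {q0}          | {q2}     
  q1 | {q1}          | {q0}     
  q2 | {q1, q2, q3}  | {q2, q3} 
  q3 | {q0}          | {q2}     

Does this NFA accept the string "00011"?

Yes

Start in {q0}.
Read '0': q0→{q0}; now {q0}.
Read '0': q0→{q0}; now {q0}.
Read '0': q0→{q0}; now {q0}.
Read '1': q0→{q2}; now {q2}.
Read '1': q2→{q2, q3}; now {q2, q3}.
The final set {q2, q3} contains the accepting state q3.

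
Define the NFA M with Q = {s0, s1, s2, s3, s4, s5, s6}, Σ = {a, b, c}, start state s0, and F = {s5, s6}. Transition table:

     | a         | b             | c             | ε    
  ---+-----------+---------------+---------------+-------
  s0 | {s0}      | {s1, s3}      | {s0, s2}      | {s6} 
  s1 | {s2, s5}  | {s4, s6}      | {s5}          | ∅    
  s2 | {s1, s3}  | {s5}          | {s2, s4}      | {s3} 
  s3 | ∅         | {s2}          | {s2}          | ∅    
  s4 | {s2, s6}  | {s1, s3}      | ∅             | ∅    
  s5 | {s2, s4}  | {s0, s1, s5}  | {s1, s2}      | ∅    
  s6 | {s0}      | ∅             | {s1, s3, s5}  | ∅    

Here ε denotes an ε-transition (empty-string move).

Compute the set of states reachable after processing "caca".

{s0, s1, s2, s3, s4, s5, s6}

Start: ε-closure({s0}) = {s0, s6}.
Read 'c': s0→{s0, s2}, s6→{s1, s3, s5}; union {s0, s1, s2, s3, s5}; ε-closure = {s0, s1, s2, s3, s5, s6}.
Read 'a': s0→{s0}, s1→{s2, s5}, s2→{s1, s3}, s3→∅, s5→{s2, s4}, s6→{s0}; union {s0, s1, s2, s3, s4, s5}; ε-closure = {s0, s1, s2, s3, s4, s5, s6}.
Read 'c': s0→{s0, s2}, s1→{s5}, s2→{s2, s4}, s3→{s2}, s4→∅, s5→{s1, s2}, s6→{s1, s3, s5}; union {s0, s1, s2, s3, s4, s5}; ε-closure = {s0, s1, s2, s3, s4, s5, s6}.
Read 'a': s0→{s0}, s1→{s2, s5}, s2→{s1, s3}, s3→∅, s4→{s2, s6}, s5→{s2, s4}, s6→{s0}; now {s0, s1, s2, s3, s4, s5, s6}.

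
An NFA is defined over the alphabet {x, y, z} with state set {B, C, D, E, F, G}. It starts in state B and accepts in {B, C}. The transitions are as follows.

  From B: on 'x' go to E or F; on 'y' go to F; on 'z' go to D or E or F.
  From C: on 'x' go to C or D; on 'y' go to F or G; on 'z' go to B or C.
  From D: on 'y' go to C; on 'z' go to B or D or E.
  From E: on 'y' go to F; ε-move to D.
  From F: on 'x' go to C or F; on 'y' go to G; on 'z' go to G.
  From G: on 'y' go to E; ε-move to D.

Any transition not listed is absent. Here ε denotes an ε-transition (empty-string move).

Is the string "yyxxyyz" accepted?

No

Start in {B}.
Read 'y': B→{F}; now {F}.
Read 'y': F→{G}; union {G}; ε-closure = {D, G}.
Read 'x': D→∅, G→∅; now ∅.
The set is empty and remains empty for the remaining 4 symbols.
The final set ∅ contains no accepting state.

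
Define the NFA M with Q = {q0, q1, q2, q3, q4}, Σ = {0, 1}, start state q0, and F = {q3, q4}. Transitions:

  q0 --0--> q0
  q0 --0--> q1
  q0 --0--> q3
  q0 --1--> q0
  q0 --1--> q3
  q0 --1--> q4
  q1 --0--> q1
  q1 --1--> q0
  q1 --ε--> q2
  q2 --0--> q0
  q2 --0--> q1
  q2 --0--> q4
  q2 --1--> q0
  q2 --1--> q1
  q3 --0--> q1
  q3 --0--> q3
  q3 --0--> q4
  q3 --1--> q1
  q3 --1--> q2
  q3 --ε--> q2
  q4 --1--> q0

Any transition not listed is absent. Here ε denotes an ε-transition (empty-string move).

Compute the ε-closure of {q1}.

{q1, q2}

Begin with {q1}.
ε-move q1 → q2; add q2.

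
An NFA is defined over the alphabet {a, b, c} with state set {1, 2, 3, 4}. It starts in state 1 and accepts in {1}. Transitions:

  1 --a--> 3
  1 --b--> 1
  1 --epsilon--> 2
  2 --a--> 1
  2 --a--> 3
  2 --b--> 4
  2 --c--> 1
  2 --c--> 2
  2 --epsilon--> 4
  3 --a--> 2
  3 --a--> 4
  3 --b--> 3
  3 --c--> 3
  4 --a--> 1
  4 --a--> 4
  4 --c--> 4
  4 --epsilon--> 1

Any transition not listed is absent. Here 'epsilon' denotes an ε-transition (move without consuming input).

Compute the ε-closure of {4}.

Begin with {4}.
ε-move 4 → 1; add 1.
ε-move 1 → 2; add 2.

{1, 2, 4}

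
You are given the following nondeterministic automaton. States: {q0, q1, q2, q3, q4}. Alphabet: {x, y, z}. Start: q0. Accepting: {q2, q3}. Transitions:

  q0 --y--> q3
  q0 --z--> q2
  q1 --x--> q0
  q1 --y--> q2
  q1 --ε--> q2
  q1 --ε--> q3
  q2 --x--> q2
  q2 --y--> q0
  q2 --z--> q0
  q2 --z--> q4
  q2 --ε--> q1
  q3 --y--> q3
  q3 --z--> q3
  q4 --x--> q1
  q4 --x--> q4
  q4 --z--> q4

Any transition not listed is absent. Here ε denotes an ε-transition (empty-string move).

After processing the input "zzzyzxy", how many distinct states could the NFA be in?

Start in {q0}.
Read 'z': q0→{q2}; union {q2}; ε-closure = {q1, q2, q3}.
Read 'z': q1→∅, q2→{q0, q4}, q3→{q3}; now {q0, q3, q4}.
Read 'z': q0→{q2}, q3→{q3}, q4→{q4}; union {q2, q3, q4}; ε-closure = {q1, q2, q3, q4}.
Read 'y': q1→{q2}, q2→{q0}, q3→{q3}, q4→∅; union {q0, q2, q3}; ε-closure = {q0, q1, q2, q3}.
Read 'z': q0→{q2}, q1→∅, q2→{q0, q4}, q3→{q3}; union {q0, q2, q3, q4}; ε-closure = {q0, q1, q2, q3, q4}.
Read 'x': q0→∅, q1→{q0}, q2→{q2}, q3→∅, q4→{q1, q4}; union {q0, q1, q2, q4}; ε-closure = {q0, q1, q2, q3, q4}.
Read 'y': q0→{q3}, q1→{q2}, q2→{q0}, q3→{q3}, q4→∅; union {q0, q2, q3}; ε-closure = {q0, q1, q2, q3}.
That set has 4 states.

4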